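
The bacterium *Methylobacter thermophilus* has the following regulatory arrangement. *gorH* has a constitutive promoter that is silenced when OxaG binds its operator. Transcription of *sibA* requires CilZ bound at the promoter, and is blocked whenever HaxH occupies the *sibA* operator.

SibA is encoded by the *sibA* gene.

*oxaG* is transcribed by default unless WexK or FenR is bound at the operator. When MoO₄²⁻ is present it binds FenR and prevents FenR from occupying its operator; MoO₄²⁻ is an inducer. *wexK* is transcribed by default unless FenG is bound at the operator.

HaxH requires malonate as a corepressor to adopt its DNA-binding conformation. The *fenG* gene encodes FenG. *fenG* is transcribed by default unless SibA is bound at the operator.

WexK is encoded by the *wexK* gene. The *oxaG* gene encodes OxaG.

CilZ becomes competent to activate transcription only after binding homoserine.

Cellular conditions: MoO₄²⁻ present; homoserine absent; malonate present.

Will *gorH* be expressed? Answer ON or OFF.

Homoserine is absent, so CilZ is inactive.
Malonate is present, so HaxH is active.
With repressor HaxH bound, *sibA* is not transcribed.
So SibA is not produced.
With no repressor bound, *fenG* is transcribed.
So FenG is produced and active.
With repressor FenG bound, *wexK* is not transcribed.
So WexK is not produced.
MoO₄²⁻ is present, so FenR is inactive.
With no repressor bound, *oxaG* is transcribed.
So OxaG is produced and active.
With repressor OxaG bound, *gorH* is not transcribed.

OFF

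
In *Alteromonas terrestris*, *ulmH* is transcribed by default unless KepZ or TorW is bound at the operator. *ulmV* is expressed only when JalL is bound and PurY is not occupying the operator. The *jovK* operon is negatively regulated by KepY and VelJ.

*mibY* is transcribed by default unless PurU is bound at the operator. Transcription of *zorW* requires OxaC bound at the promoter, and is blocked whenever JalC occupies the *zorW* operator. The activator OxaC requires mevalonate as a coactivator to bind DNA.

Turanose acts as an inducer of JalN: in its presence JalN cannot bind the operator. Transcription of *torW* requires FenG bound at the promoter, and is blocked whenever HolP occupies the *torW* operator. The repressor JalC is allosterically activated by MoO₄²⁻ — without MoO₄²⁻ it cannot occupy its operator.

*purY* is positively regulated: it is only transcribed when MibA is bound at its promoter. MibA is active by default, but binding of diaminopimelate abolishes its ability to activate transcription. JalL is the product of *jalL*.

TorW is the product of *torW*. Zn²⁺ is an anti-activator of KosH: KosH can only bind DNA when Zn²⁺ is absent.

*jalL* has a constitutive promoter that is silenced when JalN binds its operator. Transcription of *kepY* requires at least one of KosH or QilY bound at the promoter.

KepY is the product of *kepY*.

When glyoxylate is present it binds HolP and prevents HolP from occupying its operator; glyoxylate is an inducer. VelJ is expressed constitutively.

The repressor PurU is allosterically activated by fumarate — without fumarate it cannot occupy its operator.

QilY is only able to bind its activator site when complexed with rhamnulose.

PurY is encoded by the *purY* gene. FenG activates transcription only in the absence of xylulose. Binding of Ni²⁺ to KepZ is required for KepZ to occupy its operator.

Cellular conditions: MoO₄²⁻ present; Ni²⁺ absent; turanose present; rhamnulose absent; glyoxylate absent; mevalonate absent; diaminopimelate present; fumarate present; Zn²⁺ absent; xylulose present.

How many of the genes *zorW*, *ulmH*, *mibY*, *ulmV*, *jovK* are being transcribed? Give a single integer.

MoO₄²⁻ is present, so JalC is active.
Mevalonate is absent, so OxaC is inactive.
With repressor JalC bound, *zorW* is not transcribed.
→ *zorW* is OFF.
Ni²⁺ is absent, so KepZ is inactive.
Xylulose is present, so FenG is inactive.
Glyoxylate is absent, so HolP is active.
With repressor HolP bound, *torW* is not transcribed.
So TorW is not produced.
With no repressor bound, *ulmH* is transcribed.
→ *ulmH* is ON.
Fumarate is present, so PurU is active.
With repressor PurU bound, *mibY* is not transcribed.
→ *mibY* is OFF.
Diaminopimelate is present, so MibA is inactive.
Required activator MibA is absent, so *purY* is not transcribed.
So PurY is not produced.
Turanose is present, so JalN is inactive.
With no repressor bound, *jalL* is transcribed.
So JalL is produced and active.
No repressor is bound and JalL is active, so *ulmV* is transcribed.
→ *ulmV* is ON.
Zn²⁺ is absent, so KosH is active.
Rhamnulose is absent, so QilY is inactive.
Activator KosH is present, so *kepY* is transcribed.
So KepY is produced and active.
VelJ is produced constitutively and is active.
With repressor KepY bound, *jovK* is not transcribed.
→ *jovK* is OFF.
2 of the 5 genes are transcribed.

2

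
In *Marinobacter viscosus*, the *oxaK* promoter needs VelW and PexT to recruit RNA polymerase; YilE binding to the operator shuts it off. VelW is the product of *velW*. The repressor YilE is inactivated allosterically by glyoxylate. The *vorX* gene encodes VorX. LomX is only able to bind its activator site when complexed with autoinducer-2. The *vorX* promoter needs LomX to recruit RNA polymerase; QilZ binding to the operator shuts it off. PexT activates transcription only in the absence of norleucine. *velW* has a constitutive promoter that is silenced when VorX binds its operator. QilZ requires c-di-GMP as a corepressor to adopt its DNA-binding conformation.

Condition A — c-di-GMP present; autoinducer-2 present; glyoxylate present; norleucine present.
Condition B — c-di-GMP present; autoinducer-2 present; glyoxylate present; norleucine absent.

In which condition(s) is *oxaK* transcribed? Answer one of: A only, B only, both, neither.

Condition A:
c-di-GMP is present, so QilZ is active.
Autoinducer-2 is present, so LomX is active.
With repressor QilZ bound, *vorX* is not transcribed.
So VorX is not produced.
With no repressor bound, *velW* is transcribed.
So VelW is produced and active.
Glyoxylate is present, so YilE is inactive.
Norleucine is present, so PexT is inactive.
Required activator PexT is absent, so *oxaK* is not transcribed.
→ *oxaK* is OFF in A.
Condition B:
c-di-GMP is present, so QilZ is active.
Autoinducer-2 is present, so LomX is active.
With repressor QilZ bound, *vorX* is not transcribed.
So VorX is not produced.
With no repressor bound, *velW* is transcribed.
So VelW is produced and active.
Glyoxylate is present, so YilE is inactive.
Norleucine is absent, so PexT is active.
No repressor is bound and VelW and PexT are active, so *oxaK* is transcribed.
→ *oxaK* is ON in B.

B only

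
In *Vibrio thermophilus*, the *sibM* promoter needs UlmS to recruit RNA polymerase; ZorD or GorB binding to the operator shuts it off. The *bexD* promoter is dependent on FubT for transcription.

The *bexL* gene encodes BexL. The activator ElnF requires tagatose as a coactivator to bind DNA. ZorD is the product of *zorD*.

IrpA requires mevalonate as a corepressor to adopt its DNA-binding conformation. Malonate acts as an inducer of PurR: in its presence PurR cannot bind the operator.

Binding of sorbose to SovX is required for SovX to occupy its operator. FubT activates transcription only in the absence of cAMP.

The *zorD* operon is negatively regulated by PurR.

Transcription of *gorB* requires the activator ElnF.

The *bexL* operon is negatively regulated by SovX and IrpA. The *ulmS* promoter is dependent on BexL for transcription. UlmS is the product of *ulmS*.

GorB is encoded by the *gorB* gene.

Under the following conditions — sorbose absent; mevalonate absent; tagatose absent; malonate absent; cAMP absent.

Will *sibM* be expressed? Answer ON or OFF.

Malonate is absent, so PurR is active.
With repressor PurR bound, *zorD* is not transcribed.
So ZorD is not produced.
Sorbose is absent, so SovX is inactive.
Mevalonate is absent, so IrpA is inactive.
With no repressor bound, *bexL* is transcribed.
So BexL is produced and active.
No repressor is bound and BexL is active, so *ulmS* is transcribed.
So UlmS is produced and active.
Tagatose is absent, so ElnF is inactive.
Required activator ElnF is absent, so *gorB* is not transcribed.
So GorB is not produced.
No repressor is bound and UlmS is active, so *sibM* is transcribed.

ON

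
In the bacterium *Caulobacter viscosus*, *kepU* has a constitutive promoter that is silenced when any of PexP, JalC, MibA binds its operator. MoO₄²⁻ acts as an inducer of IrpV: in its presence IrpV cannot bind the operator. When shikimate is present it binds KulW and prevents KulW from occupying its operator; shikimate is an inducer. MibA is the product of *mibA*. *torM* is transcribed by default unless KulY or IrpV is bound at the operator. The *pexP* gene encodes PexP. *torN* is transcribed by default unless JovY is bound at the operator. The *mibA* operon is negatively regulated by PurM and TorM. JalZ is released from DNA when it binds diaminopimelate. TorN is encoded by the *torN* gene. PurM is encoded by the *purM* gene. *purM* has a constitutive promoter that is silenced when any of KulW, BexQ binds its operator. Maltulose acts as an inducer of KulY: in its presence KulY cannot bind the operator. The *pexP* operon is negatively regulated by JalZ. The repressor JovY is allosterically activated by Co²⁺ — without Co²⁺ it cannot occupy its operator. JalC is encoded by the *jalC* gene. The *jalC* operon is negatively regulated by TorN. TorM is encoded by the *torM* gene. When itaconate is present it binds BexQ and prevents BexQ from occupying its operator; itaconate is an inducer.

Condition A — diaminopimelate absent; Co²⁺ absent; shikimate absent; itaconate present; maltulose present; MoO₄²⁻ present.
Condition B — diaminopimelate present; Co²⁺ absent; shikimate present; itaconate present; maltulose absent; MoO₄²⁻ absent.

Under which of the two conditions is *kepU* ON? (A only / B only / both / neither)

Condition A:
Diaminopimelate is absent, so JalZ is active.
With repressor JalZ bound, *pexP* is not transcribed.
So PexP is not produced.
Co²⁺ is absent, so JovY is inactive.
With no repressor bound, *torN* is transcribed.
So TorN is produced and active.
With repressor TorN bound, *jalC* is not transcribed.
So JalC is not produced.
Shikimate is absent, so KulW is active.
Itaconate is present, so BexQ is inactive.
With repressor KulW bound, *purM* is not transcribed.
So PurM is not produced.
Maltulose is present, so KulY is inactive.
MoO₄²⁻ is present, so IrpV is inactive.
With no repressor bound, *torM* is transcribed.
So TorM is produced and active.
With repressor TorM bound, *mibA* is not transcribed.
So MibA is not produced.
With no repressor bound, *kepU* is transcribed.
→ *kepU* is ON in A.
Condition B:
Diaminopimelate is present, so JalZ is inactive.
With no repressor bound, *pexP* is transcribed.
So PexP is produced and active.
Co²⁺ is absent, so JovY is inactive.
With no repressor bound, *torN* is transcribed.
So TorN is produced and active.
With repressor TorN bound, *jalC* is not transcribed.
So JalC is not produced.
Shikimate is present, so KulW is inactive.
Itaconate is present, so BexQ is inactive.
With no repressor bound, *purM* is transcribed.
So PurM is produced and active.
Maltulose is absent, so KulY is active.
MoO₄²⁻ is absent, so IrpV is active.
With repressor KulY bound, *torM* is not transcribed.
So TorM is not produced.
With repressor PurM bound, *mibA* is not transcribed.
So MibA is not produced.
With repressor PexP bound, *kepU* is not transcribed.
→ *kepU* is OFF in B.

A only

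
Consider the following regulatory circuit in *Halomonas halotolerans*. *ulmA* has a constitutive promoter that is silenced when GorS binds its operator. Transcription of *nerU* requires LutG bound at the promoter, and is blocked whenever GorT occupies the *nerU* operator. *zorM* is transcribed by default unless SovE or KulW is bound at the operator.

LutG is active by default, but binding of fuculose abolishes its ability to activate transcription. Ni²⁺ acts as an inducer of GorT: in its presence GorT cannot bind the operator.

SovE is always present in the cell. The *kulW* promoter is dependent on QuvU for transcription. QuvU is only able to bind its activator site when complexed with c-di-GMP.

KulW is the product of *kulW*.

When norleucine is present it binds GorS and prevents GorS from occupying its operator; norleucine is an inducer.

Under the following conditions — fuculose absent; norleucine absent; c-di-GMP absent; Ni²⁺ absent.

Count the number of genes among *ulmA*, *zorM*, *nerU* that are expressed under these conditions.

0

Norleucine is absent, so GorS is active.
With repressor GorS bound, *ulmA* is not transcribed.
→ *ulmA* is OFF.
SovE is produced constitutively and is active.
c-di-GMP is absent, so QuvU is inactive.
Required activator QuvU is absent, so *kulW* is not transcribed.
So KulW is not produced.
With repressor SovE bound, *zorM* is not transcribed.
→ *zorM* is OFF.
Ni²⁺ is absent, so GorT is active.
Fuculose is absent, so LutG is active.
With repressor GorT bound, *nerU* is not transcribed.
→ *nerU* is OFF.
0 of the 3 genes are transcribed.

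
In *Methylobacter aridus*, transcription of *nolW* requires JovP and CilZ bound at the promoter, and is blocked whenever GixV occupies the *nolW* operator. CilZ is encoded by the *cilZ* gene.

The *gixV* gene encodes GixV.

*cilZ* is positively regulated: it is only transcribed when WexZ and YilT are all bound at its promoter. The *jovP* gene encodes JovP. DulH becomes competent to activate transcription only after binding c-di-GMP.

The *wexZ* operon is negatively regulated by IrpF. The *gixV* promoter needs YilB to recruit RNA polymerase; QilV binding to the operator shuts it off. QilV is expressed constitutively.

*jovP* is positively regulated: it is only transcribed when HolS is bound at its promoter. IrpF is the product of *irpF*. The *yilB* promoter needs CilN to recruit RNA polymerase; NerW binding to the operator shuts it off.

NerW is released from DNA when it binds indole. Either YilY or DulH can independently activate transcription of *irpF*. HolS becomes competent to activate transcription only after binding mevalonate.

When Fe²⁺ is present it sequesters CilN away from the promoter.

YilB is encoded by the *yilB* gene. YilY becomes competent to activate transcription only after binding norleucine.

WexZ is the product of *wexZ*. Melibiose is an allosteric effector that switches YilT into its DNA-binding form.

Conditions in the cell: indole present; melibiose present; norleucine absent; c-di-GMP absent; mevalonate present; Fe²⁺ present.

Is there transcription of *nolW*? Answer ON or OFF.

ON

Mevalonate is present, so HolS is active.
No repressor is bound and HolS is active, so *jovP* is transcribed.
So JovP is produced and active.
Norleucine is absent, so YilY is inactive.
c-di-GMP is absent, so DulH is inactive.
No activator is available at the *irpF* promoter, so *irpF* is not transcribed.
So IrpF is not produced.
With no repressor bound, *wexZ* is transcribed.
So WexZ is produced and active.
Melibiose is present, so YilT is active.
No repressor is bound and WexZ and YilT are active, so *cilZ* is transcribed.
So CilZ is produced and active.
QilV is produced constitutively and is active.
Indole is present, so NerW is inactive.
Fe²⁺ is present, so CilN is inactive.
Required activator CilN is absent, so *yilB* is not transcribed.
So YilB is not produced.
With repressor QilV bound, *gixV* is not transcribed.
So GixV is not produced.
No repressor is bound and JovP and CilZ are active, so *nolW* is transcribed.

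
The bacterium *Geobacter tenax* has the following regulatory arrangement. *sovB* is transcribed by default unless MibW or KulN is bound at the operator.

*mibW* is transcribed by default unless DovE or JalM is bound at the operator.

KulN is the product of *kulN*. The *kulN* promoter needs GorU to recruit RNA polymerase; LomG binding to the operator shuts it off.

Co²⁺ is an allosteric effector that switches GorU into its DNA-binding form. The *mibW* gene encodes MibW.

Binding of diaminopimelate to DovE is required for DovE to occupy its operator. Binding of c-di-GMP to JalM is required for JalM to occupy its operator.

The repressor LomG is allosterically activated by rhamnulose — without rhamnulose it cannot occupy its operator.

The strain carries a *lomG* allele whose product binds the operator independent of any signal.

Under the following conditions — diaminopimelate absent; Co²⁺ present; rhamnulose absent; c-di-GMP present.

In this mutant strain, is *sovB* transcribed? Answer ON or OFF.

Diaminopimelate is absent, so DovE is inactive.
c-di-GMP is present, so JalM is active.
With repressor JalM bound, *mibW* is not transcribed.
So MibW is not produced.
Co²⁺ is present, so GorU is active.
LomG is constitutively active in this strain.
With repressor LomG bound, *kulN* is not transcribed.
So KulN is not produced.
With no repressor bound, *sovB* is transcribed.

ON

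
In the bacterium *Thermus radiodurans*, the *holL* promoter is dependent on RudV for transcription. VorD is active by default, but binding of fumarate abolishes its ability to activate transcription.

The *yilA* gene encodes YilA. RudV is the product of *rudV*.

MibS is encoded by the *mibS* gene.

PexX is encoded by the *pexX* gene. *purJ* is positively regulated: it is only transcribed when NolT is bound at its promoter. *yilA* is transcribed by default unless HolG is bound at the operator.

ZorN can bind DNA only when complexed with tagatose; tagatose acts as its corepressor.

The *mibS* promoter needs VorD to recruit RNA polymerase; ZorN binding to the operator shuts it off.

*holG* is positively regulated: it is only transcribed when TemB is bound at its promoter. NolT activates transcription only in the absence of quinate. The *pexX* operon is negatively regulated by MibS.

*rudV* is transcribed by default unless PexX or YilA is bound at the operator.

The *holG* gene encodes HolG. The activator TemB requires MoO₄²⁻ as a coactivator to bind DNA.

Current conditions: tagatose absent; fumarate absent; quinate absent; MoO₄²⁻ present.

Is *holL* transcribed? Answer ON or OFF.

Fumarate is absent, so VorD is active.
Tagatose is absent, so ZorN is inactive.
No repressor is bound and VorD is active, so *mibS* is transcribed.
So MibS is produced and active.
With repressor MibS bound, *pexX* is not transcribed.
So PexX is not produced.
MoO₄²⁻ is present, so TemB is active.
No repressor is bound and TemB is active, so *holG* is transcribed.
So HolG is produced and active.
With repressor HolG bound, *yilA* is not transcribed.
So YilA is not produced.
With no repressor bound, *rudV* is transcribed.
So RudV is produced and active.
No repressor is bound and RudV is active, so *holL* is transcribed.

ON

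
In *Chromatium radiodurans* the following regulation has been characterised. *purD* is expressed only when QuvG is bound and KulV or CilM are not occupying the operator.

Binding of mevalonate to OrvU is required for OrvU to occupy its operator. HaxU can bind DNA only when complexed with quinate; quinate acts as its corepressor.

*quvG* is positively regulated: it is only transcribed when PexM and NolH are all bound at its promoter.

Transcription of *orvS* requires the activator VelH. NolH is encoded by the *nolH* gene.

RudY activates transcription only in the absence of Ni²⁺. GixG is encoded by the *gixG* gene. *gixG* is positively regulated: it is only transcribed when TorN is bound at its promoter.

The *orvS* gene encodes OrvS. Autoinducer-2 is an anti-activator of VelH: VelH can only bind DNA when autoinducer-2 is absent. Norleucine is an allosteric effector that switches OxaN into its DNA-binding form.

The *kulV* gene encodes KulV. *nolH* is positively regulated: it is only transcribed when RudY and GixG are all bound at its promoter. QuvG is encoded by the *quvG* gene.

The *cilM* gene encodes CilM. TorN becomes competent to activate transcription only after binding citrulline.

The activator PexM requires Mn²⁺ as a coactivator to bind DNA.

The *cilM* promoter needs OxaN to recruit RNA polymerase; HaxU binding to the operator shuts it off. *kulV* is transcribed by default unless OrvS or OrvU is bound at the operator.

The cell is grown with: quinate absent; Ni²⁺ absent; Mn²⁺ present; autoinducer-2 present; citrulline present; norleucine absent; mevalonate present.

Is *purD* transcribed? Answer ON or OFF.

ON

Mn²⁺ is present, so PexM is active.
Ni²⁺ is absent, so RudY is active.
Citrulline is present, so TorN is active.
No repressor is bound and TorN is active, so *gixG* is transcribed.
So GixG is produced and active.
No repressor is bound and RudY and GixG are active, so *nolH* is transcribed.
So NolH is produced and active.
No repressor is bound and PexM and NolH are active, so *quvG* is transcribed.
So QuvG is produced and active.
Autoinducer-2 is present, so VelH is inactive.
Required activator VelH is absent, so *orvS* is not transcribed.
So OrvS is not produced.
Mevalonate is present, so OrvU is active.
With repressor OrvU bound, *kulV* is not transcribed.
So KulV is not produced.
Norleucine is absent, so OxaN is inactive.
Quinate is absent, so HaxU is inactive.
Required activator OxaN is absent, so *cilM* is not transcribed.
So CilM is not produced.
No repressor is bound and QuvG is active, so *purD* is transcribed.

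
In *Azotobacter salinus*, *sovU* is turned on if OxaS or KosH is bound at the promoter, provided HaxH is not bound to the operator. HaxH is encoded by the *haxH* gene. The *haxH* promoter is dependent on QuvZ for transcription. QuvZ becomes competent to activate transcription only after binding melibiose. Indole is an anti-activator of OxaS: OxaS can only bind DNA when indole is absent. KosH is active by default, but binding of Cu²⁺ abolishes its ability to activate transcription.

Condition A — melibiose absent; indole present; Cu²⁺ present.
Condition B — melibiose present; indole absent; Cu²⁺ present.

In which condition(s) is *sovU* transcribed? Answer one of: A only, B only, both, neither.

neither

Condition A:
Melibiose is absent, so QuvZ is inactive.
Required activator QuvZ is absent, so *haxH* is not transcribed.
So HaxH is not produced.
Indole is present, so OxaS is inactive.
Cu²⁺ is present, so KosH is inactive.
No activator is available at the *sovU* promoter, so *sovU* is not transcribed.
→ *sovU* is OFF in A.
Condition B:
Melibiose is present, so QuvZ is active.
No repressor is bound and QuvZ is active, so *haxH* is transcribed.
So HaxH is produced and active.
Indole is absent, so OxaS is active.
Cu²⁺ is present, so KosH is inactive.
With repressor HaxH bound, *sovU* is not transcribed.
→ *sovU* is OFF in B.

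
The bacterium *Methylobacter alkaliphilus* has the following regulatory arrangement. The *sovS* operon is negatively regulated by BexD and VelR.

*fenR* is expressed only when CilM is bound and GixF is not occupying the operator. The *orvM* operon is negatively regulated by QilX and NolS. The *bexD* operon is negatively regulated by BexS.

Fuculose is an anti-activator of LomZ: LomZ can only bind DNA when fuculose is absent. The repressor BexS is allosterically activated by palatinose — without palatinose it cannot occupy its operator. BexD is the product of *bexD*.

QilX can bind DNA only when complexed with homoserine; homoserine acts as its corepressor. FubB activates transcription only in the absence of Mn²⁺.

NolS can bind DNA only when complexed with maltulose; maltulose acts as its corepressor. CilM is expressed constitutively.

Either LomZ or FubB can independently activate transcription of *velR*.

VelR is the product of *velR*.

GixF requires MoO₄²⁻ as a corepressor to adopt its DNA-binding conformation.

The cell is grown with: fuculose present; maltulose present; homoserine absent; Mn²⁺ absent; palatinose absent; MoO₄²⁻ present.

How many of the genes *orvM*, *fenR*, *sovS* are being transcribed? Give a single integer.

0

Homoserine is absent, so QilX is inactive.
Maltulose is present, so NolS is active.
With repressor NolS bound, *orvM* is not transcribed.
→ *orvM* is OFF.
MoO₄²⁻ is present, so GixF is active.
CilM is produced constitutively and is active.
With repressor GixF bound, *fenR* is not transcribed.
→ *fenR* is OFF.
Palatinose is absent, so BexS is inactive.
With no repressor bound, *bexD* is transcribed.
So BexD is produced and active.
Fuculose is present, so LomZ is inactive.
Mn²⁺ is absent, so FubB is active.
Activator FubB is present, so *velR* is transcribed.
So VelR is produced and active.
With repressor BexD bound, *sovS* is not transcribed.
→ *sovS* is OFF.
0 of the 3 genes are transcribed.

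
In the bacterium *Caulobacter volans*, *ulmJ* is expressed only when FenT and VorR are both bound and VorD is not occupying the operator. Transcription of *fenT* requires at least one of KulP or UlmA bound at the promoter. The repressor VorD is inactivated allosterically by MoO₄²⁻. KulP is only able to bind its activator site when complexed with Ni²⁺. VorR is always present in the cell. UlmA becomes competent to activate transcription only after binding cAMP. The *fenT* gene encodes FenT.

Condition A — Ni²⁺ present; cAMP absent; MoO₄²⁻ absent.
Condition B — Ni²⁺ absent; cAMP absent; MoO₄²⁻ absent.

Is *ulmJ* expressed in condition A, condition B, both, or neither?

Condition A:
Ni²⁺ is present, so KulP is active.
cAMP is absent, so UlmA is inactive.
Activator KulP is present, so *fenT* is transcribed.
So FenT is produced and active.
VorR is produced constitutively and is active.
MoO₄²⁻ is absent, so VorD is active.
With repressor VorD bound, *ulmJ* is not transcribed.
→ *ulmJ* is OFF in A.
Condition B:
Ni²⁺ is absent, so KulP is inactive.
cAMP is absent, so UlmA is inactive.
No activator is available at the *fenT* promoter, so *fenT* is not transcribed.
So FenT is not produced.
VorR is produced constitutively and is active.
MoO₄²⁻ is absent, so VorD is active.
With repressor VorD bound, *ulmJ* is not transcribed.
→ *ulmJ* is OFF in B.

neither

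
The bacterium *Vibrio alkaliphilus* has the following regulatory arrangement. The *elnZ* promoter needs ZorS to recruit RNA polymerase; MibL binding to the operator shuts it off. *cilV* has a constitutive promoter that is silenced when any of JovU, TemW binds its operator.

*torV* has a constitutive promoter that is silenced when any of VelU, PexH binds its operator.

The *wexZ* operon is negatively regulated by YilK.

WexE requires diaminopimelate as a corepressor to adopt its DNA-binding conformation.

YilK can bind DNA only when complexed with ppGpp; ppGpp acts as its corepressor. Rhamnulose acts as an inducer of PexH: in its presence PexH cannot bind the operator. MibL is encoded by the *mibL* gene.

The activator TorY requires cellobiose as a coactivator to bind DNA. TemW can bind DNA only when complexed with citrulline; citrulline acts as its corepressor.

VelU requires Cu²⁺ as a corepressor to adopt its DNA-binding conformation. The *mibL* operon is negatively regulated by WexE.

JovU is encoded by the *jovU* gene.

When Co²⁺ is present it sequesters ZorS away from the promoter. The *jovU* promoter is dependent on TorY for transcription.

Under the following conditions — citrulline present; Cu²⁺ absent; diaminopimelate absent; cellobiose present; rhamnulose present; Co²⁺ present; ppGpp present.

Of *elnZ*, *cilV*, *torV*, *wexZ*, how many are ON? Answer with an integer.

Diaminopimelate is absent, so WexE is inactive.
With no repressor bound, *mibL* is transcribed.
So MibL is produced and active.
Co²⁺ is present, so ZorS is inactive.
With repressor MibL bound, *elnZ* is not transcribed.
→ *elnZ* is OFF.
Cellobiose is present, so TorY is active.
No repressor is bound and TorY is active, so *jovU* is transcribed.
So JovU is produced and active.
Citrulline is present, so TemW is active.
With repressor JovU bound, *cilV* is not transcribed.
→ *cilV* is OFF.
Cu²⁺ is absent, so VelU is inactive.
Rhamnulose is present, so PexH is inactive.
With no repressor bound, *torV* is transcribed.
→ *torV* is ON.
ppGpp is present, so YilK is active.
With repressor YilK bound, *wexZ* is not transcribed.
→ *wexZ* is OFF.
1 of the 4 genes is transcribed.

1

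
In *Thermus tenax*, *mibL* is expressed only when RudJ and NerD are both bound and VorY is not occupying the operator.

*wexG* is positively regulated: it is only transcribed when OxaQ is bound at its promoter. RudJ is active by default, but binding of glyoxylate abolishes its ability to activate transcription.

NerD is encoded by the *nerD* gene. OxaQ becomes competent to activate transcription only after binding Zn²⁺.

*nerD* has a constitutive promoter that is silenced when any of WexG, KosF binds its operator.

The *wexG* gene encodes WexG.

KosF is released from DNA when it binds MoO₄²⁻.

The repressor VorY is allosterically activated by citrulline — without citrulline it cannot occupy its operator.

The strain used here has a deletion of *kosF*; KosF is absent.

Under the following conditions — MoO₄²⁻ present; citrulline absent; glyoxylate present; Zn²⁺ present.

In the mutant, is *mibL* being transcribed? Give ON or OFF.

Glyoxylate is present, so RudJ is inactive.
Zn²⁺ is present, so OxaQ is active.
No repressor is bound and OxaQ is active, so *wexG* is transcribed.
So WexG is produced and active.
KosF is non-functional in this strain, so it has no effect.
With repressor WexG bound, *nerD* is not transcribed.
So NerD is not produced.
Citrulline is absent, so VorY is inactive.
Required activator RudJ is absent, so *mibL* is not transcribed.

OFF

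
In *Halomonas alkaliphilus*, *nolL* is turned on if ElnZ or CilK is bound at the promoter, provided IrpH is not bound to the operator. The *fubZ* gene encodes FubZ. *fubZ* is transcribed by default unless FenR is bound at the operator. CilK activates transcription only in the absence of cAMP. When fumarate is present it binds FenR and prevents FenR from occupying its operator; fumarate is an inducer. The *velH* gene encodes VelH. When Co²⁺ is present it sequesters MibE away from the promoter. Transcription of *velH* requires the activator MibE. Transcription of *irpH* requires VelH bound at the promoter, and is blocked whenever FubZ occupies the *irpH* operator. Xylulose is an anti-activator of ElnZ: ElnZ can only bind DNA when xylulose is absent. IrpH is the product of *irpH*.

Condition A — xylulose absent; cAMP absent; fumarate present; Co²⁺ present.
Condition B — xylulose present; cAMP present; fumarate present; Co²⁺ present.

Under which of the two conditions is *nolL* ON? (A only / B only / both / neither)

A only

Condition A:
Xylulose is absent, so ElnZ is active.
cAMP is absent, so CilK is active.
Fumarate is present, so FenR is inactive.
With no repressor bound, *fubZ* is transcribed.
So FubZ is produced and active.
Co²⁺ is present, so MibE is inactive.
Required activator MibE is absent, so *velH* is not transcribed.
So VelH is not produced.
With repressor FubZ bound, *irpH* is not transcribed.
So IrpH is not produced.
Activator ElnZ is present, so *nolL* is transcribed.
→ *nolL* is ON in A.
Condition B:
Xylulose is present, so ElnZ is inactive.
cAMP is present, so CilK is inactive.
Fumarate is present, so FenR is inactive.
With no repressor bound, *fubZ* is transcribed.
So FubZ is produced and active.
Co²⁺ is present, so MibE is inactive.
Required activator MibE is absent, so *velH* is not transcribed.
So VelH is not produced.
With repressor FubZ bound, *irpH* is not transcribed.
So IrpH is not produced.
No activator is available at the *nolL* promoter, so *nolL* is not transcribed.
→ *nolL* is OFF in B.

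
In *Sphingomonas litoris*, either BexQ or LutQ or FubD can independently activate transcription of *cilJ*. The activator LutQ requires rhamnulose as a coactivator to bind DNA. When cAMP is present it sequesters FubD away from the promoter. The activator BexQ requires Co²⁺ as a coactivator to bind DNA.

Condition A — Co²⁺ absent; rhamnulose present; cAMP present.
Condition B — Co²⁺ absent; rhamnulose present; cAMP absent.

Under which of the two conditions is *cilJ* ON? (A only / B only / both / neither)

both

Condition A:
Co²⁺ is absent, so BexQ is inactive.
Rhamnulose is present, so LutQ is active.
cAMP is present, so FubD is inactive.
Activator LutQ is present, so *cilJ* is transcribed.
→ *cilJ* is ON in A.
Condition B:
Co²⁺ is absent, so BexQ is inactive.
Rhamnulose is present, so LutQ is active.
cAMP is absent, so FubD is active.
Activator LutQ is present, so *cilJ* is transcribed.
→ *cilJ* is ON in B.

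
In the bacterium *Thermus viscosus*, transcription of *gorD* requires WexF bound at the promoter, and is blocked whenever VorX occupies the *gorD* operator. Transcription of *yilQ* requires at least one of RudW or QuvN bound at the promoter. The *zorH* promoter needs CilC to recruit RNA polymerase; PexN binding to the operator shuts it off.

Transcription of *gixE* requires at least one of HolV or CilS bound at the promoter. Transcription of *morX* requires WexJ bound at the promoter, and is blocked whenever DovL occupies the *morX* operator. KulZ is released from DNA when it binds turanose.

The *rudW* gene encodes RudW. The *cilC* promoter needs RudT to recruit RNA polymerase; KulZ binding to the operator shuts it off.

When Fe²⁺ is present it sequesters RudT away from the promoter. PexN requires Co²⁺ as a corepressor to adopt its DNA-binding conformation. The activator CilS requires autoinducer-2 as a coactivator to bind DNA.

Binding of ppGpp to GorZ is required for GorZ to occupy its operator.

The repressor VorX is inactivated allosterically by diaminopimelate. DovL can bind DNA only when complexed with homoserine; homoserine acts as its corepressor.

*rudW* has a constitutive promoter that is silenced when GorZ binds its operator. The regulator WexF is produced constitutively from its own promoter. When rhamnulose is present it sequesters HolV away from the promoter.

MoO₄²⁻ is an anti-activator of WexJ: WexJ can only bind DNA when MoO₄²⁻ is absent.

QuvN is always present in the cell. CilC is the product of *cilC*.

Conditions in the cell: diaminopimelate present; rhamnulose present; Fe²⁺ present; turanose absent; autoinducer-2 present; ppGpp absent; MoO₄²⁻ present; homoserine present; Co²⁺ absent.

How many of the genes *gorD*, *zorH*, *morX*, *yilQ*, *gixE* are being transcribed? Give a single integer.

3

Diaminopimelate is present, so VorX is inactive.
WexF is produced constitutively and is active.
No repressor is bound and WexF is active, so *gorD* is transcribed.
→ *gorD* is ON.
Co²⁺ is absent, so PexN is inactive.
Fe²⁺ is present, so RudT is inactive.
Turanose is absent, so KulZ is active.
With repressor KulZ bound, *cilC* is not transcribed.
So CilC is not produced.
Required activator CilC is absent, so *zorH* is not transcribed.
→ *zorH* is OFF.
MoO₄²⁻ is present, so WexJ is inactive.
Homoserine is present, so DovL is active.
With repressor DovL bound, *morX* is not transcribed.
→ *morX* is OFF.
ppGpp is absent, so GorZ is inactive.
With no repressor bound, *rudW* is transcribed.
So RudW is produced and active.
QuvN is produced constitutively and is active.
Activator RudW is present, so *yilQ* is transcribed.
→ *yilQ* is ON.
Rhamnulose is present, so HolV is inactive.
Autoinducer-2 is present, so CilS is active.
Activator CilS is present, so *gixE* is transcribed.
→ *gixE* is ON.
3 of the 5 genes are transcribed.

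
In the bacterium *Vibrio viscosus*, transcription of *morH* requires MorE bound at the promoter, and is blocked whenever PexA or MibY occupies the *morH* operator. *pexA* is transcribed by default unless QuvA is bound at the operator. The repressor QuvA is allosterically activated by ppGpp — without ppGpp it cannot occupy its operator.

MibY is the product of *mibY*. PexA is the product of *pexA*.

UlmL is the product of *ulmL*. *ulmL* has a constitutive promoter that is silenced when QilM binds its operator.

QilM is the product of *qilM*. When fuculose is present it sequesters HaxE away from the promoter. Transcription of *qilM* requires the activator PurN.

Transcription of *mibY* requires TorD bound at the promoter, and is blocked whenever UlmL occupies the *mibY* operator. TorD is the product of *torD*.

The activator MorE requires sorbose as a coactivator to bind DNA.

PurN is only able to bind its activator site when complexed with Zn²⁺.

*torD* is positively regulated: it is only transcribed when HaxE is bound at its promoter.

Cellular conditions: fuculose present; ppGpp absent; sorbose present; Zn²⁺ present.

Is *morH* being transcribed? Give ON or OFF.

OFF

ppGpp is absent, so QuvA is inactive.
With no repressor bound, *pexA* is transcribed.
So PexA is produced and active.
Fuculose is present, so HaxE is inactive.
Required activator HaxE is absent, so *torD* is not transcribed.
So TorD is not produced.
Zn²⁺ is present, so PurN is active.
No repressor is bound and PurN is active, so *qilM* is transcribed.
So QilM is produced and active.
With repressor QilM bound, *ulmL* is not transcribed.
So UlmL is not produced.
Required activator TorD is absent, so *mibY* is not transcribed.
So MibY is not produced.
Sorbose is present, so MorE is active.
With repressor PexA bound, *morH* is not transcribed.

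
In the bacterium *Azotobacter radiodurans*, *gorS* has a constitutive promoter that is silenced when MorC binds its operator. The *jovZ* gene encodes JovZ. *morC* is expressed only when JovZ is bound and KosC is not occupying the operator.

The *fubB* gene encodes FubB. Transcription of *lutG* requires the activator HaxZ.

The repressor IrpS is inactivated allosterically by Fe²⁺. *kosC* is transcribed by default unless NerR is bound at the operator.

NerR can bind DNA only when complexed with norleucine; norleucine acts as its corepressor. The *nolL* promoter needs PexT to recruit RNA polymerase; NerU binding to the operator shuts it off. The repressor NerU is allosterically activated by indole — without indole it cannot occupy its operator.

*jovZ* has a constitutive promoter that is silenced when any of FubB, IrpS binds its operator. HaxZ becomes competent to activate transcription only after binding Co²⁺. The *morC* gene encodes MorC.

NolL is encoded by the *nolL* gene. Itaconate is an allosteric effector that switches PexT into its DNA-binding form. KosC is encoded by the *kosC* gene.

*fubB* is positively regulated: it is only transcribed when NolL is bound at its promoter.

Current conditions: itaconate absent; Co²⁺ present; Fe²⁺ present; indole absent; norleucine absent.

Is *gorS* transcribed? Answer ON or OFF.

Indole is absent, so NerU is inactive.
Itaconate is absent, so PexT is inactive.
Required activator PexT is absent, so *nolL* is not transcribed.
So NolL is not produced.
Required activator NolL is absent, so *fubB* is not transcribed.
So FubB is not produced.
Fe²⁺ is present, so IrpS is inactive.
With no repressor bound, *jovZ* is transcribed.
So JovZ is produced and active.
Norleucine is absent, so NerR is inactive.
With no repressor bound, *kosC* is transcribed.
So KosC is produced and active.
With repressor KosC bound, *morC* is not transcribed.
So MorC is not produced.
With no repressor bound, *gorS* is transcribed.

ON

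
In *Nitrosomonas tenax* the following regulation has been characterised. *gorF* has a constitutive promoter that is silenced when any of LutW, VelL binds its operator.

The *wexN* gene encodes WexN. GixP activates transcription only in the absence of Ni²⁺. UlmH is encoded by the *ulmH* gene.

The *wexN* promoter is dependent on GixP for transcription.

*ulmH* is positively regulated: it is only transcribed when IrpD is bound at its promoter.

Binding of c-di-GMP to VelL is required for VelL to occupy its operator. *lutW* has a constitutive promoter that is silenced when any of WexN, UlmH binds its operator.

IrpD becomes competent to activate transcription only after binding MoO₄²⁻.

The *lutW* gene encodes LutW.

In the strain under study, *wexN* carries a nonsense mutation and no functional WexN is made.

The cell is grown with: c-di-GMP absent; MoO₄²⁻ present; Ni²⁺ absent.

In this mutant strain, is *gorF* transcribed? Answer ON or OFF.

ON

WexN is non-functional in this strain, so it has no effect.
MoO₄²⁻ is present, so IrpD is active.
No repressor is bound and IrpD is active, so *ulmH* is transcribed.
So UlmH is produced and active.
With repressor UlmH bound, *lutW* is not transcribed.
So LutW is not produced.
c-di-GMP is absent, so VelL is inactive.
With no repressor bound, *gorF* is transcribed.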